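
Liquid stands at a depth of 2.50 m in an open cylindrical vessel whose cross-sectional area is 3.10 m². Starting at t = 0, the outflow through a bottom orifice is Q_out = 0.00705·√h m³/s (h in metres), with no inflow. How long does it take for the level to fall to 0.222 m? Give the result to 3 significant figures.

976 s

Volume balance on the tank: A dh/dt = −0.00705 √h.
Separate and integrate: 2(√h − √h₀) = −(0.00705/A) t.
t = 2A(√h₀ − √h)/0.00705 = 2·3.10·(√2.50 − √0.222)/0.00705
  = 6.2000 × (1.5811 − 0.47117) / 0.00705 = 976.14 s.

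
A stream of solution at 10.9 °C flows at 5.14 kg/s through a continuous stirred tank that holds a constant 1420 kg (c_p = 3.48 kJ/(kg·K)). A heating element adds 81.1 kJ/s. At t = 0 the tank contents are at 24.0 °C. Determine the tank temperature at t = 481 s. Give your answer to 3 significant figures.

16.9 °C

Unsteady energy balance on the tank contents: M c_p dT/dt = ṁ c_p (T_in − T) + 81.1.
τ = M/ṁ = 276.26 s; T_ss = T_in + Q̇/(ṁ c_p) = 10.9 + 81.1/(5.14·3.48) = 15.434 °C.
Integrating: T(t) = T_ss + (T₀ − T_ss) e^(−t/τ).
T(481) = 15.434 + (8.5660)·e^(−481/276.26) = 15.434 + (8.5660)·0.17533 = 16.936 °C.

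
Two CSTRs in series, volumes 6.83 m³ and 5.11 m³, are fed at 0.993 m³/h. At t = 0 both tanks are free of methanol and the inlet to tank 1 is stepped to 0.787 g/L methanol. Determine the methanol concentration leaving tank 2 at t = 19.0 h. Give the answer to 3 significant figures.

Time constants: τᵢ = Vᵢ/Q for each well-mixed tank.
τ₁ = 6.83/0.993 = 6.8781 h; τ₂ = 5.11/0.993 = 5.1460 h.
Tank 1: C₁ = C_in(1 − e^(−t/τ₁)). Tank 2 (τ₁ ≠ τ₂): C₂ = C_in[1 − (τ₁ e^(−t/τ₁) − τ₂ e^(−t/τ₂))/(τ₁ − τ₂)].
At t = 19.0: e^(−t/τ₁) = 0.063142, e^(−t/τ₂) = 0.024918.
C₂ = 0.787·[1 − (6.8781·0.063142 − 5.1460·0.024918)/(1.7321)] = 0.787·0.82330 = 0.64793 g/L.

0.648 g/L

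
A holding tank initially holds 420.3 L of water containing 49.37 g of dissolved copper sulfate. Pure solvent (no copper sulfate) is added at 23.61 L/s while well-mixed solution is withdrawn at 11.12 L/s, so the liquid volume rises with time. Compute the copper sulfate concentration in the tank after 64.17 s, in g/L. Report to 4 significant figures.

0.01563 g/L

Total volume: dV/dt = Q_in − Q_out = 12.4900 L/s, so V(t) = 420.3 + 12.4900 t and V(64.17) = 1221.78 L.
No copper sulfate enters, so dm/dt = −Q_out · (m/V).
dm/m = −Q_out dt/(V₀ + 12.4900 t); integrating gives ln(m/m₀) = −(Q_out/(Q_in−Q_out)) ln(V/V₀).
m = m₀ (V₀/V)^(Q_out/(Q_in−Q_out)) = 49.37 × (420.3/1221.78)^(0.890312) = 19.0924 g.
C = m/V = 19.0924/1221.78 = 0.0156267 g/L.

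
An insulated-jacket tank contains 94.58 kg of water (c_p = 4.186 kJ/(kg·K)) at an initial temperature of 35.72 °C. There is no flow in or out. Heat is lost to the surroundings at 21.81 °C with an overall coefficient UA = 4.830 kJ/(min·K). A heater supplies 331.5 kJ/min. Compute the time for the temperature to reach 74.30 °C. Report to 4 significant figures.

Energy balance: M c_p dT/dt = −UA(T − T_amb) + Q̇.
τ = M c_p/UA = 81.9693 min; T_ss = T_amb + Q̇/UA = 21.81 + 331.5/4.830 = 90.4435 °C.
T(t) = T_ss + (T₀ − T_ss)e^(−t/τ); set T = 74.30:
t = −τ ln[(T − T_ss)/(T₀ − T_ss)] = −81.9693 · ln(0.295002) = 100.066 min.

100.1 min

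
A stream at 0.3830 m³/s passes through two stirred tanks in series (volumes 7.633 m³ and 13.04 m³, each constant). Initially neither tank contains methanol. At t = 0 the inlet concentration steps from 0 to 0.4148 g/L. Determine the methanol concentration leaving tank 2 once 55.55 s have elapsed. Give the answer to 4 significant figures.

0.2552 g/L

Each tank obeys Vᵢ dCᵢ/dt = Q(Cᵢ₋₁ − Cᵢ), so τᵢ = Vᵢ/Q.
τ₁ = 7.633/0.3830 = 19.9295 s; τ₂ = 13.04/0.3830 = 34.0470 s.
Tank 1: C₁ = C_in(1 − e^(−t/τ₁)). Tank 2 (τ₁ ≠ τ₂): C₂ = C_in[1 − (τ₁ e^(−t/τ₁) − τ₂ e^(−t/τ₂))/(τ₁ − τ₂)].
At t = 55.55: e^(−t/τ₁) = 0.0615857, e^(−t/τ₂) = 0.195623.
C₂ = 0.4148·[1 − (19.9295·0.0615857 − 34.0470·0.195623)/(-14.1175)] = 0.4148·0.615159 = 0.255168 g/L.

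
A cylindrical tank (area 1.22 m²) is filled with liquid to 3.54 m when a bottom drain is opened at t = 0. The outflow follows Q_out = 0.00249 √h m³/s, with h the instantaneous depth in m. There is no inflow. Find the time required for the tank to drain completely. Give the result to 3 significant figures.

1840 s

With no inflow, A dh/dt = −0.00249 √h.
∫ h^(−1/2) dh = −(0.00249/A) ∫ dt, giving 2√h = 2√h₀ − (0.00249/A) t.
Set h = 0: 2√h₀ = (0.00249/A) t_empty ⇒ t_empty = 2A√h₀/0.00249.
t_empty = 2·1.22·√3.54/0.00249 = 2.4400·1.8815/0.00249 = 1843.7 s.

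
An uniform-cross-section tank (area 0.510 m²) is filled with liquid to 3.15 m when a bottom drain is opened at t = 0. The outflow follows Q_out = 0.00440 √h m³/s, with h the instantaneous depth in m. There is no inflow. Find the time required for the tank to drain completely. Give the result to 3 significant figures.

With no inflow, A dh/dt = −0.00440 √h.
∫ h^(−1/2) dh = −(0.00440/A) ∫ dt, giving 2√h = 2√h₀ − (0.00440/A) t.
Set h = 0: 2√h₀ = (0.00440/A) t_empty ⇒ t_empty = 2A√h₀/0.00440.
t_empty = 2·0.510·√3.15/0.00440 = 1.0200·1.7748/0.00440 = 411.44 s.

411 s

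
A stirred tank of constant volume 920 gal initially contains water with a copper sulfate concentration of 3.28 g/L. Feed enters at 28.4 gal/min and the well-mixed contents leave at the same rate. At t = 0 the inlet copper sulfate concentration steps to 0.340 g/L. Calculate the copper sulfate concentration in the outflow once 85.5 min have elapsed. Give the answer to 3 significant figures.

0.550 g/L

Transient balance on the dissolved component: V dC/dt = Q(C_in − C).
Rewrite as dC/dt + C/τ = C_in/τ, τ = V/Q = 32.394 min.
Integrating: C(t) = C_in + (C₀ − C_in) e^(−t/τ).
C(85.5) = 0.340 + (3.28 − 0.340)·e^(−85.5/32.394) = 0.340 + (2.9400)·0.071408 = 0.54994 g/L.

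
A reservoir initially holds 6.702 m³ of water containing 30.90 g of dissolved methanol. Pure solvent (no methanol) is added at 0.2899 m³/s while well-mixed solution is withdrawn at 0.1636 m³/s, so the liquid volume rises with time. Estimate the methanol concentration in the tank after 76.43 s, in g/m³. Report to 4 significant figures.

Let m(t) be the amount of methanol. Volume: V(t) = V₀ + (Q_in − Q_out) t = 6.702 + 0.126300 t; V(76.43) = 16.3551 m³.
Species balance (pure solvent in): dm/dt = −Q_out · m/V(t).
Separate: dm/m = −Q_out dt/V(t) ⇒ ln(m/m₀) = −(Q_out/(Q_in−Q_out)) ln(V/V₀).
m = m₀ (V₀/V)^(Q_out/(Q_in−Q_out)) = 30.90 × (6.702/16.3551)^(1.29533) = 9.72937 g.
C = m/V = 9.72937/16.3551 = 0.594883 g/m³.

0.5949 g/m³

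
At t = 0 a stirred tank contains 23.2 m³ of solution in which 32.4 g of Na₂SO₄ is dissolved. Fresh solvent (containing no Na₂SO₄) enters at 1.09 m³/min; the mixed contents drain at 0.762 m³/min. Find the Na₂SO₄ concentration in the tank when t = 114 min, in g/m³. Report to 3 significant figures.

Total volume: dV/dt = Q_in − Q_out = 0.32800 m³/min, so V(t) = 23.2 + 0.32800 t and V(114) = 60.592 m³.
Species balance (pure solvent in): dm/dt = −Q_out · m/V(t).
Separate: dm/m = −Q_out dt/V(t) ⇒ ln(m/m₀) = −(Q_out/(Q_in−Q_out)) ln(V/V₀).
m = m₀ (V₀/V)^(Q_out/(Q_in−Q_out)) = 32.4 × (23.2/60.592)^(2.3232) = 3.4830 g.
C = m/V = 3.4830/60.592 = 0.057483 g/m³.

0.0575 g/m³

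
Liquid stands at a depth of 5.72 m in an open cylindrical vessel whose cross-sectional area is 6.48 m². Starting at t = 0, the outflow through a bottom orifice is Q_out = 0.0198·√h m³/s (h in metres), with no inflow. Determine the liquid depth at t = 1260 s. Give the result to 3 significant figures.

0.218 m

A dh/dt = −Q_out = −0.0198 √h.
Separate and integrate: 2(√h − √h₀) = −(0.0198/A) t.
√h = √5.72 − 0.0198·1260/(2·6.48) = 2.3917 − 1.9250 = 0.46665.
h = 0.46665² = 0.21776 m.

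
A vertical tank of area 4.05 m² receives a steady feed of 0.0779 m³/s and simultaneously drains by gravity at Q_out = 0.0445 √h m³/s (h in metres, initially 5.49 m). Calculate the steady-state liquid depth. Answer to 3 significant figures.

Mass balance (ρ constant): A dh/dt = Q_in − 0.0445 √h. At steady state dh/dt = 0:
Q_in = 0.0445 √h_ss ⇒ √h_ss = 0.0779/0.0445 = 1.7506.
h_ss = 1.7506² = 3.0645 m. (Since h₀ = 5.49 m > h_ss, the level will fall toward this value.)

3.06 m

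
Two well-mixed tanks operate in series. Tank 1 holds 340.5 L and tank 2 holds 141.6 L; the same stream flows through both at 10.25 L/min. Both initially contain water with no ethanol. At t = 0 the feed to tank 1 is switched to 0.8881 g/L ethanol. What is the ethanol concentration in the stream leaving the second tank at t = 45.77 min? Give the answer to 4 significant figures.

0.5278 g/L

Each tank obeys Vᵢ dCᵢ/dt = Q(Cᵢ₋₁ − Cᵢ), so τᵢ = Vᵢ/Q.
τ₁ = 340.5/10.25 = 33.2195 min; τ₂ = 141.6/10.25 = 13.8146 min.
Solving the cascade with C₁(0)=C₂(0)=0 gives C₂(t) = C_in[1 − (τ₁ e^(−t/τ₁) − τ₂ e^(−t/τ₂))/(τ₁ − τ₂)].
At t = 45.77: e^(−t/τ₁) = 0.252131, e^(−t/τ₂) = 0.0364012.
C₂ = 0.8881·[1 − (33.2195·0.252131 − 13.8146·0.0364012)/(19.4049)] = 0.8881·0.594287 = 0.527786 g/L.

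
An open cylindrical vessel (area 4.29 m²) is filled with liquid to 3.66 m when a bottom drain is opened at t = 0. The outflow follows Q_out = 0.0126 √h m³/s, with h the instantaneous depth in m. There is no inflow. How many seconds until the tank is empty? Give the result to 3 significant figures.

1300 s

With no inflow, A dh/dt = −0.0126 √h.
Separate and integrate: 2(√h − √h₀) = −(0.0126/A) t.
Tank is empty when √h = 0: t_empty = 2A√h₀/0.0126.
t_empty = 2·4.29·√3.66/0.0126 = 8.5800·1.9131/0.0126 = 1302.7 s.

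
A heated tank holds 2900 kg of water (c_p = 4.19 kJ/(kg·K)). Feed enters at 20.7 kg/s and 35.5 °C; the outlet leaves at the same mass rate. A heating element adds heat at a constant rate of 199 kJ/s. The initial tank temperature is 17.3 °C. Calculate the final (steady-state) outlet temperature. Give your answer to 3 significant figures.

M c_p dT/dt = ṁ c_p (T_in − T) + Q̇.
At steady state dT/dt = 0 ⇒ T_ss = T_in + Q̇/(ṁ c_p) = 35.5 + 199/(20.7·4.19) = 37.794 °C.

37.8 °C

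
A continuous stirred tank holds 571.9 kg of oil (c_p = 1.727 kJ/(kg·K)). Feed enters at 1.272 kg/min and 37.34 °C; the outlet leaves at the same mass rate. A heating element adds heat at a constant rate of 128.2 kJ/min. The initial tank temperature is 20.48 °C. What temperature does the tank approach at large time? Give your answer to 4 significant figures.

95.70 °C

M c_p dT/dt = ṁ c_p (T_in − T) + Q̇.
At steady state dT/dt = 0 ⇒ T_ss = T_in + Q̇/(ṁ c_p) = 37.34 + 128.2/(1.272·1.727) = 95.6991 °C.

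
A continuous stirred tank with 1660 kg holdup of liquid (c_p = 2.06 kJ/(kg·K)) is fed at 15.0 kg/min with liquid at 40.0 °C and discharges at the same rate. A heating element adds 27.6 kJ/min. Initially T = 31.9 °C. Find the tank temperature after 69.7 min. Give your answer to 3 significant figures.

M c_p dT/dt = ṁ c_p (T_in − T) + Q̇.
τ = M/ṁ = 110.67 min; T_ss = T_in + Q̇/(ṁ c_p) = 40.0 + 27.6/(15.0·2.06) = 40.893 °C.
Integrating: T(t) = T_ss + (T₀ − T_ss) e^(−t/τ).
T(69.7) = 40.893 + (-8.9932)·e^(−69.7/110.67) = 40.893 + (-8.9932)·0.53269 = 36.103 °C.

36.1 °C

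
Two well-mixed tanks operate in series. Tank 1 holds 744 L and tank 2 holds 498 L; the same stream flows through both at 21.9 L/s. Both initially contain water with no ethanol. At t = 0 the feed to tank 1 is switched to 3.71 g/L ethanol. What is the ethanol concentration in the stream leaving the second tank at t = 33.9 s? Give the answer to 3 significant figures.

Each tank obeys Vᵢ dCᵢ/dt = Q(Cᵢ₋₁ − Cᵢ), so τᵢ = Vᵢ/Q.
τ₁ = 744/21.9 = 33.973 s; τ₂ = 498/21.9 = 22.740 s.
Tank 1: C₁ = C_in(1 − e^(−t/τ₁)). Tank 2 (τ₁ ≠ τ₂): C₂ = C_in[1 − (τ₁ e^(−t/τ₁) − τ₂ e^(−t/τ₂))/(τ₁ − τ₂)].
At t = 33.9: e^(−t/τ₁) = 0.36867, e^(−t/τ₂) = 0.22520.
C₂ = 3.71·[1 − (33.973·0.36867 − 22.740·0.22520)/(11.233)] = 3.71·0.34089 = 1.2647 g/L.

1.26 g/L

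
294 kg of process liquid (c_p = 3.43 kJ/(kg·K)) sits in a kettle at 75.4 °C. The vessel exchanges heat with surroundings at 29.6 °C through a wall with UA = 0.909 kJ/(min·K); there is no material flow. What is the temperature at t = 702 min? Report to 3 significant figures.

53.9 °C

Lumped-capacitance energy balance: M c_p dT/dt = UA(T_amb − T).
dT/dt = (T_ss − T)/τ with T_ss = T_amb = 29.600 °C, τ = M c_p/UA = 294·3.43/0.909 = 1109.4 min.
Solution: T(t) = T_ss + (T₀ − T_ss) e^(−t/τ).
T(702) = 29.600 + (45.800)·0.53111 = 53.925 °C.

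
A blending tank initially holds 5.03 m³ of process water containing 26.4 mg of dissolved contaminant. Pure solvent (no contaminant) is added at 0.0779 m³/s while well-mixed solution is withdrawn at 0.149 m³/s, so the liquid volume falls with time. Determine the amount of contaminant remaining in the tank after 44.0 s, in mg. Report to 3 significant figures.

Let m(t) be the amount of contaminant. Volume: V(t) = V₀ + (Q_in − Q_out) t = 5.03 − 0.071100 t; V(44.0) = 1.9016 m³.
Solute balance: dm/dt = 0 − Q_out C = −Q_out m/V(t).
Separate: dm/m = −Q_out dt/V(t) ⇒ ln(m/m₀) = −(Q_out/(Q_in−Q_out)) ln(V/V₀).
m = m₀ (V₀/V)^(Q_out/(Q_in−Q_out)) = 26.4 × (5.03/1.9016)^(-2.0956) = 3.4380 mg.

3.44 mg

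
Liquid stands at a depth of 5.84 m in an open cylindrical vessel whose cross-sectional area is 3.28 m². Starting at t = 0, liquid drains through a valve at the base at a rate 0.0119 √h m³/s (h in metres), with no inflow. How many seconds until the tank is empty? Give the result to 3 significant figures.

Accumulation of liquid (constant cross-section A): A dh/dt = −0.0119 √h.
This is separable: 2 d(√h)/dt = −0.0119/A, so √h = √h₀ − (0.0119/(2A)) t.
Set h = 0: 2√h₀ = (0.0119/A) t_empty ⇒ t_empty = 2A√h₀/0.0119.
t_empty = 2·3.28·√5.84/0.0119 = 6.5600·2.4166/0.0119 = 1332.2 s.

1330 s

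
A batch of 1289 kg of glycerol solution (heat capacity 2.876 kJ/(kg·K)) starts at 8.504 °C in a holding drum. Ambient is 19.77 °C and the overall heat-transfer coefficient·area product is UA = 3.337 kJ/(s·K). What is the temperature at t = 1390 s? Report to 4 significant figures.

16.55 °C

Energy balance: M c_p dT/dt = −UA(T − T_amb).
dT/dt = (T_ss − T)/τ with T_ss = T_amb = 19.7700 °C, τ = M c_p/UA = 1289·2.876/3.337 = 1110.93 s.
Solution: T(t) = T_ss + (T₀ − T_ss) e^(−t/τ).
T(1390) = 19.7700 + (-11.2660)·0.286159 = 16.5461 °C.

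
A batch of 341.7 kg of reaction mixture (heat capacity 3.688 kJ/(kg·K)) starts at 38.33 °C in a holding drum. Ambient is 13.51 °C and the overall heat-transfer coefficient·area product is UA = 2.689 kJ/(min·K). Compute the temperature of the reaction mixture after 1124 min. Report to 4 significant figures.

15.77 °C

Lumped-capacitance energy balance: M c_p dT/dt = UA(T_amb − T).
dT/dt = (T_ss − T)/τ with T_ss = T_amb = 13.5100 °C, τ = M c_p/UA = 341.7·3.688/2.689 = 468.646 min.
T approaches T_ss exponentially: T(t) = T_ss + (T₀ − T_ss) e^(−t/τ).
T(1124) = 13.5100 + (24.8200)·0.0908634 = 15.7652 °C.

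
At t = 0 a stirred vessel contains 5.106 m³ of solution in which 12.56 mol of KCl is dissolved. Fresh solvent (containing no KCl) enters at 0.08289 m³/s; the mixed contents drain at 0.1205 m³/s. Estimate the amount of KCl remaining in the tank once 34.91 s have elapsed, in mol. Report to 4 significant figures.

Let m(t) be the amount of KCl. Volume: V(t) = V₀ + (Q_in − Q_out) t = 5.106 − 0.0376100 t; V(34.91) = 3.79303 m³.
No KCl enters, so dm/dt = −Q_out · (m/V).
dm/m = −Q_out dt/(V₀ − 0.0376100 t); integrating gives ln(m/m₀) = −(Q_out/(Q_in−Q_out)) ln(V/V₀).
m = m₀ (V₀/V)^(Q_out/(Q_in−Q_out)) = 12.56 × (5.106/3.79303)^(-3.20394) = 4.84597 mol.

4.846 mol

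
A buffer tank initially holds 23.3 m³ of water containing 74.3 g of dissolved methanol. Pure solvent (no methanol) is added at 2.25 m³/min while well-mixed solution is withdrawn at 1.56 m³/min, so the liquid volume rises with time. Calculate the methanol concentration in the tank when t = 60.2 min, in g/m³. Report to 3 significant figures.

Total volume: dV/dt = Q_in − Q_out = 0.69000 m³/min, so V(t) = 23.3 + 0.69000 t and V(60.2) = 64.838 m³.
Species balance (pure solvent in): dm/dt = −Q_out · m/V(t).
dm/m = −Q_out dt/(V₀ + 0.69000 t); integrating gives ln(m/m₀) = −(Q_out/(Q_in−Q_out)) ln(V/V₀).
m = m₀ (V₀/V)^(Q_out/(Q_in−Q_out)) = 74.3 × (23.3/64.838)^(2.2609) = 7.3467 g.
C = m/V = 7.3467/64.838 = 0.11331 g/m³.

0.113 g/m³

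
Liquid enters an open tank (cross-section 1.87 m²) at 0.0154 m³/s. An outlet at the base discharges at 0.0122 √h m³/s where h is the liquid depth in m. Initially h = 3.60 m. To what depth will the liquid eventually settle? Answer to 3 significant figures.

Volume balance on the tank: A dh/dt = Q_in − 0.0122 √h. At steady state dh/dt = 0:
Q_in = 0.0122 √h_ss ⇒ √h_ss = 0.0154/0.0122 = 1.2623.
h_ss = 1.2623² = 1.5934 m. (Since h₀ = 3.60 m > h_ss, the level will fall toward this value.)

1.59 m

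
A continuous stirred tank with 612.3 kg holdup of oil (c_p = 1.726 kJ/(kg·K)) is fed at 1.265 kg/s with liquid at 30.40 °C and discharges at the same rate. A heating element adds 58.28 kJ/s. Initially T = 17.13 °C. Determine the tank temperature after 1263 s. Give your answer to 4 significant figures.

First-law balance (no shaft work): M c_p dT/dt = ṁ c_p (T_in − T) + 58.28.
τ = M/ṁ = 484.032 s; T_ss = T_in + Q̇/(ṁ c_p) = 30.40 + 58.28/(1.265·1.726) = 57.0924 °C.
This is linear first-order; T(t) = T_ss + (T₀ − T_ss) e^(−t/τ).
T(1263) = 57.0924 + (-39.9624)·e^(−1263/484.032) = 57.0924 + (-39.9624)·0.0735836 = 54.1519 °C.

54.15 °C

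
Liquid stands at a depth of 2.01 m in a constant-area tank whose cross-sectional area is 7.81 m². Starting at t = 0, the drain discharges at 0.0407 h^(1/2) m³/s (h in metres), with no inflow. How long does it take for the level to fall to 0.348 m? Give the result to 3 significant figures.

A dh/dt = −Q_out = −0.0407 √h.
Separate and integrate: 2(√h − √h₀) = −(0.0407/A) t.
t = 2A(√h₀ − √h)/0.0407 = 2·7.81·(√2.01 − √0.348)/0.0407
  = 15.620 × (1.4177 − 0.58992) / 0.0407 = 317.71 s.

318 s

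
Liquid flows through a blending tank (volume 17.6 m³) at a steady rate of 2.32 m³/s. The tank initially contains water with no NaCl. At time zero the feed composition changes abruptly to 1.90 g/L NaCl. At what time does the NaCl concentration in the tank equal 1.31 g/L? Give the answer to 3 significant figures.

Species balance: V dC/dt = Q(C_in − C) ⇒ τ = V/Q = 7.5862 s.
C(t) = C_in + (C₀ − C_in) e^(−t/τ). Set C = 1.31 and solve for t:
e^(−t/τ) = (C − C_in)/(C₀ − C_in) = (1.31 − 1.90)/(0 − 1.90) = 0.31053
t = −τ ln(…) = 7.5862 × 1.1695 = 8.8720 s.

8.87 s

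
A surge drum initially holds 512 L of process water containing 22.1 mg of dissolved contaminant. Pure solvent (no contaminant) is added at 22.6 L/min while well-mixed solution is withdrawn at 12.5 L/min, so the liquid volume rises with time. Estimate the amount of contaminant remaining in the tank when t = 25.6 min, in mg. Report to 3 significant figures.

13.3 mg

Total volume: dV/dt = Q_in − Q_out = 10.100 L/min, so V(t) = 512 + 10.100 t and V(25.6) = 770.56 L.
Species balance (pure solvent in): dm/dt = −Q_out · m/V(t).
Separate: dm/m = −Q_out dt/V(t) ⇒ ln(m/m₀) = −(Q_out/(Q_in−Q_out)) ln(V/V₀).
m = m₀ (V₀/V)^(Q_out/(Q_in−Q_out)) = 22.1 × (512/770.56)^(1.2376) = 13.325 mg.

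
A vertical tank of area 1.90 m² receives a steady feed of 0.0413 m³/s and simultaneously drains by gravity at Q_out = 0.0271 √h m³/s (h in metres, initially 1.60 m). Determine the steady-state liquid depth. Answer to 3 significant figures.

Level balance: A dh/dt = 0.0413 − 0.0271 √h. Setting dh/dt = 0:
Q_in = 0.0271 √h_ss ⇒ √h_ss = 0.0413/0.0271 = 1.5240.
h_ss = 1.5240² = 2.3225 m. (Since h₀ = 1.60 m < h_ss, the level will rise toward this value.)

2.32 m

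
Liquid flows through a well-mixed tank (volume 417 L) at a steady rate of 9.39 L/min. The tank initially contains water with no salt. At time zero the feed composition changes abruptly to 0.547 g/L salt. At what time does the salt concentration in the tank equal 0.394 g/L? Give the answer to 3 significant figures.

56.6 min

Species balance: V dC/dt = Q(C_in − C) ⇒ τ = V/Q = 44.409 min.
C(t) = C_in + (C₀ − C_in) e^(−t/τ). Set C = 0.394 and solve for t:
e^(−t/τ) = (C − C_in)/(C₀ − C_in) = (0.394 − 0.547)/(0 − 0.547) = 0.27971
t = −τ ln(…) = 44.409 × 1.2740 = 56.577 min.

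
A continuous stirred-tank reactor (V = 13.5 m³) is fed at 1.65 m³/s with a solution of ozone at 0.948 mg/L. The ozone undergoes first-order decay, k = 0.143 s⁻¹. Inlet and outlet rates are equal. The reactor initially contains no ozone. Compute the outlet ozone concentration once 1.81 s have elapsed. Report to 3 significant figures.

0.167 mg/L

V dC/dt = Q(C_in − C) − k V C.
dC/dt = (Q/V) C_in − (Q/V + k) C; effective rate a = Q/V + k = 0.12222 + 0.143 = 0.26522 s⁻¹.
C_ss = Q C_in/(Q + kV) = 0.43687 mg/L; C(t) = C_ss + (C₀ − C_ss) e^(−a t).
C(1.81) = 0.43687 + (-0.43687)·e^(−0.26522·1.81) = 0.43687 + (-0.43687)·0.61875 = 0.16655 mg/L.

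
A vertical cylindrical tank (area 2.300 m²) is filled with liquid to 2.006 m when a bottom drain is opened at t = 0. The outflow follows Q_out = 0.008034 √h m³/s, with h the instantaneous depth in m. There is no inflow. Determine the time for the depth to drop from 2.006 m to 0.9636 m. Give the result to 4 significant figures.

Accumulation of liquid (constant cross-section A): A dh/dt = −0.008034 √h.
This is separable: 2 d(√h)/dt = −0.008034/A, so √h = √h₀ − (0.008034/(2A)) t.
t = 2A(√h₀ − √h)/0.008034 = 2·2.300·(√2.006 − √0.9636)/0.008034
  = 4.60000 × (1.41633 − 0.981631) / 0.008034 = 248.896 s.

248.9 s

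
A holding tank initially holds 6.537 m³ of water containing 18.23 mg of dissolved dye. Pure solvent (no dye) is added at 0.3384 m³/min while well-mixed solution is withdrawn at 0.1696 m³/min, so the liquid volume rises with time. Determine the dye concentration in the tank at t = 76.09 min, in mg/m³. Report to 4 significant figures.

0.3156 mg/m³

Total volume: dV/dt = Q_in − Q_out = 0.168800 m³/min, so V(t) = 6.537 + 0.168800 t and V(76.09) = 19.3810 m³.
Species balance (pure solvent in): dm/dt = −Q_out · m/V(t).
dm/m = −Q_out dt/(V₀ + 0.168800 t); integrating gives ln(m/m₀) = −(Q_out/(Q_in−Q_out)) ln(V/V₀).
m = m₀ (V₀/V)^(Q_out/(Q_in−Q_out)) = 18.23 × (6.537/19.3810)^(1.00474) = 6.11719 mg.
C = m/V = 6.11719/19.3810 = 0.315628 mg/m³.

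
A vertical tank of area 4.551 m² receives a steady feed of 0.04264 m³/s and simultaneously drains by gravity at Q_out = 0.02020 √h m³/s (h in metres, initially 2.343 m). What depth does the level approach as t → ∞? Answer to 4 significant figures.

Level balance: A dh/dt = 0.04264 − 0.02020 √h. Setting dh/dt = 0:
Q_in = 0.02020 √h_ss ⇒ √h_ss = 0.04264/0.02020 = 2.11089.
h_ss = 2.11089² = 4.45586 m. (Since h₀ = 2.343 m < h_ss, the level will rise toward this value.)

4.456 m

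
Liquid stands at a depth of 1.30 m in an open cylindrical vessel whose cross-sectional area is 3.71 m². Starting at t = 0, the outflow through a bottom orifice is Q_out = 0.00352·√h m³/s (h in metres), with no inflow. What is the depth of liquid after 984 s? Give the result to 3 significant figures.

Mass balance (ρ constant): A dh/dt = −0.00352 √h.
∫ h^(−1/2) dh = −(0.00352/A) ∫ dt, giving 2√h = 2√h₀ − (0.00352/A) t.
√h = √1.30 − 0.00352·984/(2·3.71) = 1.1402 − 0.46680 = 0.67337.
h = 0.67337² = 0.45343 m.

0.453 m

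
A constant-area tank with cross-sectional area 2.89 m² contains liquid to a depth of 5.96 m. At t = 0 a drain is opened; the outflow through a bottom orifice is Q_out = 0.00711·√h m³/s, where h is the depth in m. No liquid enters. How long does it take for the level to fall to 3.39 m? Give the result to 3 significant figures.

488 s

With no inflow, A dh/dt = −0.00711 √h.
∫ h^(−1/2) dh = −(0.00711/A) ∫ dt, giving 2√h = 2√h₀ − (0.00711/A) t.
t = 2A(√h₀ − √h)/0.00711 = 2·2.89·(√5.96 − √3.39)/0.00711
  = 5.7800 × (2.4413 − 1.8412) / 0.00711 = 487.86 s.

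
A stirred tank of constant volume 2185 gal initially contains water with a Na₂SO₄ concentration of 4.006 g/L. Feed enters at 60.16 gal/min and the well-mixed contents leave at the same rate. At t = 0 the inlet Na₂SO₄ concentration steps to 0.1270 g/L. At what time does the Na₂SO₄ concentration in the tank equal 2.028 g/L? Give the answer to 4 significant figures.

Unsteady species balance (constant V, well mixed): V dC/dt = Q(C_in − C), so τ = V/Q = 36.3198 min.
C(t) = C_in + (C₀ − C_in) e^(−t/τ). Set C = 2.028 and solve for t:
e^(−t/τ) = (C − C_in)/(C₀ − C_in) = (2.028 − 0.1270)/(4.006 − 0.1270) = 0.490075
t = −τ ln(…) = 36.3198 × 0.713197 = 25.9032 min.

25.90 min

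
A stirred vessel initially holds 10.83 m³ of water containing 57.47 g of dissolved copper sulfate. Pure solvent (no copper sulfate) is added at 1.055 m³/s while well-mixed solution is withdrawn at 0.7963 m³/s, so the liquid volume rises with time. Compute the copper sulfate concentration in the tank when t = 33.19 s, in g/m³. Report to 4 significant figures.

0.4908 g/m³

Let m(t) be the amount of copper sulfate. Volume: V(t) = V₀ + (Q_in − Q_out) t = 10.83 + 0.258700 t; V(33.19) = 19.4163 m³.
No copper sulfate enters, so dm/dt = −Q_out · (m/V).
Separate: dm/m = −Q_out dt/V(t) ⇒ ln(m/m₀) = −(Q_out/(Q_in−Q_out)) ln(V/V₀).
m = m₀ (V₀/V)^(Q_out/(Q_in−Q_out)) = 57.47 × (10.83/19.4163)^(3.07808) = 9.52870 g.
C = m/V = 9.52870/19.4163 = 0.490759 g/m³.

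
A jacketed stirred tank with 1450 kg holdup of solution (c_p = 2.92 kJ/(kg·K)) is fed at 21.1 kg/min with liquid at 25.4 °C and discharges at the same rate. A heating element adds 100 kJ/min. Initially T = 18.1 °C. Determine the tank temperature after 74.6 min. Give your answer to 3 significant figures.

24.0 °C

M c_p dT/dt = ṁ c_p (T_in − T) + Q̇.
Rearrange: dT/dt = (T_ss − T)/τ with τ = M/ṁ = 68.720 min and T_ss = T_in + Q̇/(ṁ c_p) = 27.023 °C.
Solution: T(t) = T_ss + (T₀ − T_ss) e^(−t/τ).
T(74.6) = 27.023 + (-8.9231)·e^(−74.6/68.720) = 27.023 + (-8.9231)·0.33771 = 24.010 °C.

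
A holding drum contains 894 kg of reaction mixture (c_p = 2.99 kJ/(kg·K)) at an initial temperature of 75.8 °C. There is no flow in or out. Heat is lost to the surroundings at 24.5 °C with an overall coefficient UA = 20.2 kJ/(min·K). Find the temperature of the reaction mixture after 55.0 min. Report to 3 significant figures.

58.4 °C

Heat balance on the well-mixed liquid: M c_p dT/dt = −UA(T − T_amb).
dT/dt = (T_ss − T)/τ with T_ss = T_amb = 24.500 °C, τ = M c_p/UA = 894·2.99/20.2 = 132.33 min.
T approaches T_ss exponentially: T(t) = T_ss + (T₀ − T_ss) e^(−t/τ).
T(55.0) = 24.500 + (51.300)·0.65993 = 58.354 °C.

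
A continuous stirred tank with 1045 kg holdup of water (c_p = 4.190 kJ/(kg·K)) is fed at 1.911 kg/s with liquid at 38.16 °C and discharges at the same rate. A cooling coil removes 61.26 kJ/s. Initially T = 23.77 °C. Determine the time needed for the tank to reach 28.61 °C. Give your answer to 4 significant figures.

692.6 s

M c_p dT/dt = ṁ c_p (T_in − T) − Q̇.
τ = M/ṁ = 546.834 s; T_ss = T_in − Q̇/(ṁ c_p) = 30.5093 °C.
T(t) = T_ss + (T₀ − T_ss) e^(−t/τ). Set T = 28.61:
e^(−t/τ) = (28.61 − 30.5093)/(23.77 − 30.5093) = 0.281822
t = −546.834 · ln(0.281822) = 692.553 s.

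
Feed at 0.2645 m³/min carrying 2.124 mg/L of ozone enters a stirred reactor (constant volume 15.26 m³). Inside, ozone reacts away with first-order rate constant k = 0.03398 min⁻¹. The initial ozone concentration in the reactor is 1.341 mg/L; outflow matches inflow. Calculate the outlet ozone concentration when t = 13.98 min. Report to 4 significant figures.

Species balance: V dC/dt = Q C_in − Q C − k V C.
dC/dt = (Q/V) C_in − (Q/V + k) C; effective rate a = Q/V + k = 0.0173329 + 0.03398 = 0.0513129 min⁻¹.
C_ss = Q C_in/(Q + kV) = 0.717462 mg/L; C(t) = C_ss + (C₀ − C_ss) e^(−a t).
C(13.98) = 0.717462 + (0.623538)·e^(−0.0513129·13.98) = 0.717462 + (0.623538)·0.488042 = 1.02177 mg/L.

1.022 mg/L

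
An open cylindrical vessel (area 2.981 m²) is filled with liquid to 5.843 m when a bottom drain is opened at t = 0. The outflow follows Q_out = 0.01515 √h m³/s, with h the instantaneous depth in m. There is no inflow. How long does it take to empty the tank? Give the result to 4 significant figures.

With no inflow, A dh/dt = −0.01515 √h.
Separate and integrate: 2(√h − √h₀) = −(0.01515/A) t.
Tank is empty when √h = 0: t_empty = 2A√h₀/0.01515.
t_empty = 2·2.981·√5.843/0.01515 = 5.96200·2.41723/0.01515 = 951.256 s.

951.3 s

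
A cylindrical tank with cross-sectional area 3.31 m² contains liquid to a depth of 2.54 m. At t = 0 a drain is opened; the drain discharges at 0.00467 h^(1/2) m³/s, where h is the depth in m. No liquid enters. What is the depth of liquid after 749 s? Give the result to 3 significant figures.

Accumulation of liquid (constant cross-section A): A dh/dt = −0.00467 √h.
This is separable: 2 d(√h)/dt = −0.00467/A, so √h = √h₀ − (0.00467/(2A)) t.
√h = √2.54 − 0.00467·749/(2·3.31) = 1.5937 − 0.52837 = 1.0654.
h = 1.0654² = 1.1350 m.

1.14 m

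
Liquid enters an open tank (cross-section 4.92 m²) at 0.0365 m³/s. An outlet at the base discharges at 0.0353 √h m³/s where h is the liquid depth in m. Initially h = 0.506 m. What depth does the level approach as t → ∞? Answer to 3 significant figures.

Mass balance (ρ constant): A dh/dt = Q_in − 0.0353 √h. At steady state dh/dt = 0:
Q_in = 0.0353 √h_ss ⇒ √h_ss = 0.0365/0.0353 = 1.0340.
h_ss = 1.0340² = 1.0691 m. (Since h₀ = 0.506 m < h_ss, the level will rise toward this value.)

1.07 m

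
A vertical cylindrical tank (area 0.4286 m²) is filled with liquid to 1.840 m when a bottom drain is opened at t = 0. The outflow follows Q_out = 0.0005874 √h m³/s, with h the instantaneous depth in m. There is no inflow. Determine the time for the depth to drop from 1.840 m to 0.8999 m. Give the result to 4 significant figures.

595.2 s

A dh/dt = −Q_out = −0.0005874 √h.
This is separable: 2 d(√h)/dt = −0.0005874/A, so √h = √h₀ − (0.0005874/(2A)) t.
t = 2A(√h₀ − √h)/0.0005874 = 2·0.4286·(√1.840 − √0.8999)/0.0005874
  = 0.857200 × (1.35647 − 0.948631) / 0.0005874 = 595.159 s.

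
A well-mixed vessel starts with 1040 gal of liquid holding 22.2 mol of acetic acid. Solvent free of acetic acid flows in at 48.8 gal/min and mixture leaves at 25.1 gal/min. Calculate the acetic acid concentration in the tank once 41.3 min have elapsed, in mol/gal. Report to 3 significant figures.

0.00545 mol/gal

Let m(t) be the amount of acetic acid. Volume: V(t) = V₀ + (Q_in − Q_out) t = 1040 + 23.700 t; V(41.3) = 2018.8 gal.
No acetic acid enters, so dm/dt = −Q_out · (m/V).
dm/m = −Q_out dt/(V₀ + 23.700 t); integrating gives ln(m/m₀) = −(Q_out/(Q_in−Q_out)) ln(V/V₀).
m = m₀ (V₀/V)^(Q_out/(Q_in−Q_out)) = 22.2 × (1040/2018.8)^(1.0591) = 10.997 mol.
C = m/V = 10.997/2018.8 = 0.0054473 mol/gal.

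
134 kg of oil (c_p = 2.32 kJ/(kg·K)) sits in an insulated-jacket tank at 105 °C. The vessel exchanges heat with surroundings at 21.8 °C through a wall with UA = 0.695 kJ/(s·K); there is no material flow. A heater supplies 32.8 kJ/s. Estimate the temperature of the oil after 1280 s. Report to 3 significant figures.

71.1 °C

Energy balance: M c_p dT/dt = −UA(T − T_amb) + Q̇.
dT/dt = (T_ss − T)/τ with T_ss = T_amb + Q̇/UA = 21.8 + 32.8/0.695 = 68.994 °C, τ = M c_p/UA = 134·2.32/0.695 = 447.31 s.
T approaches T_ss exponentially: T(t) = T_ss + (T₀ − T_ss) e^(−t/τ).
T(1280) = 68.994 + (36.006)·0.057180 = 71.053 °C.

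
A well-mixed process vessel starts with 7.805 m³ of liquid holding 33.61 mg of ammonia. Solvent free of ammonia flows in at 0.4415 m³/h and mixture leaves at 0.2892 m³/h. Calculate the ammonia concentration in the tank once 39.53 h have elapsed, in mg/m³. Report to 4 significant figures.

Total volume: dV/dt = Q_in − Q_out = 0.152300 m³/h, so V(t) = 7.805 + 0.152300 t and V(39.53) = 13.8254 m³.
No ammonia enters, so dm/dt = −Q_out · (m/V).
dm/m = −Q_out dt/(V₀ + 0.152300 t); integrating gives ln(m/m₀) = −(Q_out/(Q_in−Q_out)) ln(V/V₀).
m = m₀ (V₀/V)^(Q_out/(Q_in−Q_out)) = 33.61 × (7.805/13.8254)^(1.89888) = 11.3492 mg.
C = m/V = 11.3492/13.8254 = 0.820894 mg/m³.

0.8209 mg/m³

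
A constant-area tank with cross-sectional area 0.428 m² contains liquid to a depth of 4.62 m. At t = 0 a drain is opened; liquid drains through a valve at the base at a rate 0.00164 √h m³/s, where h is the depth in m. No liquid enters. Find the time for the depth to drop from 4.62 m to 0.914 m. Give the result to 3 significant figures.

Mass balance (ρ constant): A dh/dt = −0.00164 √h.
Separate and integrate: 2(√h − √h₀) = −(0.00164/A) t.
t = 2A(√h₀ − √h)/0.00164 = 2·0.428·(√4.62 − √0.914)/0.00164
  = 0.85600 × (2.1494 − 0.95603) / 0.00164 = 622.89 s.

623 s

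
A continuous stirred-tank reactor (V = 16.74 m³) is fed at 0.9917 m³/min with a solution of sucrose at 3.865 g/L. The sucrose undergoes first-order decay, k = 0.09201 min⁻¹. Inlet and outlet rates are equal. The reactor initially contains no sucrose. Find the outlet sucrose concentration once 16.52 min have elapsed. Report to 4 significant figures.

1.389 g/L

Species balance: V dC/dt = Q C_in − Q C − k V C.
This is linear with rate a = Q/V + k = 0.151251 min⁻¹.
C_ss = Q C_in/(Q + kV) = 1.51382 g/L; C(t) = C_ss + (C₀ − C_ss) e^(−a t).
C(16.52) = 1.51382 + (-1.51382)·e^(−0.151251·16.52) = 1.51382 + (-1.51382)·0.0821941 = 1.38940 g/L.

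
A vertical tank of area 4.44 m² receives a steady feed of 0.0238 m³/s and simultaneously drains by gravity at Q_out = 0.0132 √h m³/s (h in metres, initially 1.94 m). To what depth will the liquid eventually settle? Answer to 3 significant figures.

A dh/dt = Q_in − 0.0132 √h. Steady state requires inflow = outflow:
Q_in = 0.0132 √h_ss ⇒ √h_ss = 0.0238/0.0132 = 1.8030.
h_ss = 1.8030² = 3.2509 m. (Since h₀ = 1.94 m < h_ss, the level will rise toward this value.)

3.25 m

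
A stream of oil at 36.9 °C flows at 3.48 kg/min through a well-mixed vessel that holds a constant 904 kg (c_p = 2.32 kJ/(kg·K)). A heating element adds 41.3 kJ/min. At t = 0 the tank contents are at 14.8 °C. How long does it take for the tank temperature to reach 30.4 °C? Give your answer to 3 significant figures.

Energy balance: M c_p dT/dt = ṁ c_p (T_in − T) + 41.3.
τ = M/ṁ = 259.77 min; T_ss = T_in + Q̇/(ṁ c_p) = 42.015 °C.
T(t) = T_ss + (T₀ − T_ss) e^(−t/τ). Set T = 30.4:
e^(−t/τ) = (30.4 − 42.015)/(14.8 − 42.015) = 0.42680
t = −259.77 · ln(0.42680) = 221.18 min.

221 min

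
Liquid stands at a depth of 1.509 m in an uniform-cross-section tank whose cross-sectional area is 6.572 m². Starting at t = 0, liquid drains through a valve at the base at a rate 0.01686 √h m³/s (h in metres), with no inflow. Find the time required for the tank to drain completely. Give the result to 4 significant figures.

957.7 s

A dh/dt = −Q_out = −0.01686 √h.
Separate and integrate: 2(√h − √h₀) = −(0.01686/A) t.
Set h = 0: 2√h₀ = (0.01686/A) t_empty ⇒ t_empty = 2A√h₀/0.01686.
t_empty = 2·6.572·√1.509/0.01686 = 13.1440·1.22841/0.01686 = 957.667 s.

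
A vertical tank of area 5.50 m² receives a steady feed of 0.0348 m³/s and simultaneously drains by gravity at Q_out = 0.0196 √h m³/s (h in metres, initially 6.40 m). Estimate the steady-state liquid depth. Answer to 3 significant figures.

3.15 m

Level balance: A dh/dt = 0.0348 − 0.0196 √h. Setting dh/dt = 0:
Q_in = 0.0196 √h_ss ⇒ √h_ss = 0.0348/0.0196 = 1.7755.
h_ss = 1.7755² = 3.1524 m. (Since h₀ = 6.40 m > h_ss, the level will fall toward this value.)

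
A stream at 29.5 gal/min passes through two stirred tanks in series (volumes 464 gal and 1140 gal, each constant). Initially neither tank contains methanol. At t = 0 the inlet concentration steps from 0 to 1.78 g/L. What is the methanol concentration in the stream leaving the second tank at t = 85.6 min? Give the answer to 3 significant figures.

Time constants: τᵢ = Vᵢ/Q for each well-mixed tank.
τ₁ = 464/29.5 = 15.729 min; τ₂ = 1140/29.5 = 38.644 min.
Tank 1: C₁ = C_in(1 − e^(−t/τ₁)). Tank 2 (τ₁ ≠ τ₂): C₂ = C_in[1 − (τ₁ e^(−t/τ₁) − τ₂ e^(−t/τ₂))/(τ₁ − τ₂)].
At t = 85.6: e^(−t/τ₁) = 0.0043298, e^(−t/τ₂) = 0.10914.
C₂ = 1.78·[1 − (15.729·0.0043298 − 38.644·0.10914)/(-22.915)] = 1.78·0.81891 = 1.4577 g/L.

1.46 g/L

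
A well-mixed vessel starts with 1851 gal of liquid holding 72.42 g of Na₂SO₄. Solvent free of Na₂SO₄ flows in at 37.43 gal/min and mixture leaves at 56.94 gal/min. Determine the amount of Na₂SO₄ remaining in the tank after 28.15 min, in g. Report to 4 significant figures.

25.93 g

Let m(t) be the amount of Na₂SO₄. Volume: V(t) = V₀ + (Q_in − Q_out) t = 1851 − 19.5100 t; V(28.15) = 1301.79 gal.
No Na₂SO₄ enters, so dm/dt = −Q_out · (m/V).
Separate: dm/m = −Q_out dt/V(t) ⇒ ln(m/m₀) = −(Q_out/(Q_in−Q_out)) ln(V/V₀).
m = m₀ (V₀/V)^(Q_out/(Q_in−Q_out)) = 72.42 × (1851/1301.79)^(-2.91850) = 25.9253 g.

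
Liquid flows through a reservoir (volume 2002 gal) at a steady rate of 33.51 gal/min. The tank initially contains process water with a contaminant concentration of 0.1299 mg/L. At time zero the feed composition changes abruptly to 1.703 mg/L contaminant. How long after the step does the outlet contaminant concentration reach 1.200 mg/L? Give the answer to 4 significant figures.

Species balance: V dC/dt = Q(C_in − C) ⇒ τ = V/Q = 59.7434 min.
C(t) = C_in + (C₀ − C_in) e^(−t/τ). Set C = 1.200 and solve for t:
e^(−t/τ) = (C − C_in)/(C₀ − C_in) = (1.200 − 1.703)/(0.1299 − 1.703) = 0.319751
t = −τ ln(…) = 59.7434 × 1.14021 = 68.1202 min.

68.12 min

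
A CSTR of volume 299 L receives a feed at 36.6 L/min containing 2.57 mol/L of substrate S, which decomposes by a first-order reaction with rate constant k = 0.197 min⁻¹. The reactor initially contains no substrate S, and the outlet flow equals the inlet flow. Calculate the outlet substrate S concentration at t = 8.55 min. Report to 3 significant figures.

0.921 mol/L

Species balance: V dC/dt = Q C_in − Q C − k V C.
This is linear with rate a = Q/V + k = 0.31941 min⁻¹.
C_ss = Q C_in/(Q + kV) = 0.98491 mol/L; C(t) = C_ss + (C₀ − C_ss) e^(−a t).
C(8.55) = 0.98491 + (-0.98491)·e^(−0.31941·8.55) = 0.98491 + (-0.98491)·0.065158 = 0.92074 mol/L.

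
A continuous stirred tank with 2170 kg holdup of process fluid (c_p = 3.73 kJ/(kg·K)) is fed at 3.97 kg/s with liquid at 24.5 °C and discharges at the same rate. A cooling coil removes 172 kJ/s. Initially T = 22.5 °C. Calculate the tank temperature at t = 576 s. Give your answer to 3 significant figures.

16.2 °C

M c_p dT/dt = ṁ c_p (T_in − T) − Q̇.
τ = M/ṁ = 546.60 s; T_ss = T_in − Q̇/(ṁ c_p) = 24.5 − 172/(3.97·3.73) = 12.885 °C.
Integrating: T(t) = T_ss + (T₀ − T_ss) e^(−t/τ).
T(576) = 12.885 + (9.6153)·e^(−576/546.60) = 12.885 + (9.6153)·0.34861 = 16.237 °C.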